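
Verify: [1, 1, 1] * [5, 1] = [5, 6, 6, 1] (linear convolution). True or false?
Recompute linear convolution of [1, 1, 1] and [5, 1]: y[0] = 1×5 = 5; y[1] = 1×1 + 1×5 = 6; y[2] = 1×1 + 1×5 = 6; y[3] = 1×1 = 1 → [5, 6, 6, 1]. Given [5, 6, 6, 1] matches, so answer: Yes

Yes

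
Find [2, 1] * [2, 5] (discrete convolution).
y[0] = 2×2 = 4; y[1] = 2×5 + 1×2 = 12; y[2] = 1×5 = 5

[4, 12, 5]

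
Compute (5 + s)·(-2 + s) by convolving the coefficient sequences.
Ascending coefficients: a = [5, 1], b = [-2, 1]. c[0] = 5×-2 = -10; c[1] = 5×1 + 1×-2 = 3; c[2] = 1×1 = 1. Result coefficients: [-10, 3, 1] → -10 + 3s + s^2

-10 + 3s + s^2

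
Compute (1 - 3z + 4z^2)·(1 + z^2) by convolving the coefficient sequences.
Ascending coefficients: a = [1, -3, 4], b = [1, 0, 1]. c[0] = 1×1 = 1; c[1] = 1×0 + -3×1 = -3; c[2] = 1×1 + -3×0 + 4×1 = 5; c[3] = -3×1 + 4×0 = -3; c[4] = 4×1 = 4. Result coefficients: [1, -3, 5, -3, 4] → 1 - 3z + 5z^2 - 3z^3 + 4z^4

1 - 3z + 5z^2 - 3z^3 + 4z^4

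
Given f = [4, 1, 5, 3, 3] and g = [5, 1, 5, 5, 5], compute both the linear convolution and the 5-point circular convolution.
Linear: y_lin[0] = 4×5 = 20; y_lin[1] = 4×1 + 1×5 = 9; y_lin[2] = 4×5 + 1×1 + 5×5 = 46; y_lin[3] = 4×5 + 1×5 + 5×1 + 3×5 = 45; y_lin[4] = 4×5 + 1×5 + 5×5 + 3×1 + 3×5 = 68; y_lin[5] = 1×5 + 5×5 + 3×5 + 3×1 = 48; y_lin[6] = 5×5 + 3×5 + 3×5 = 55; y_lin[7] = 3×5 + 3×5 = 30; y_lin[8] = 3×5 = 15 → [20, 9, 46, 45, 68, 48, 55, 30, 15]. Circular (length 5): y[0] = 4×5 + 1×5 + 5×5 + 3×5 + 3×1 = 68; y[1] = 4×1 + 1×5 + 5×5 + 3×5 + 3×5 = 64; y[2] = 4×5 + 1×1 + 5×5 + 3×5 + 3×5 = 76; y[3] = 4×5 + 1×5 + 5×1 + 3×5 + 3×5 = 60; y[4] = 4×5 + 1×5 + 5×5 + 3×1 + 3×5 = 68 → [68, 64, 76, 60, 68]

Linear: [20, 9, 46, 45, 68, 48, 55, 30, 15], Circular: [68, 64, 76, 60, 68]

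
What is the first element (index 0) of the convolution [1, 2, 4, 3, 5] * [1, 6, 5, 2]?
Use y[k] = Σ_i a[i]·b[k-i] at k=0. y[0] = 1×1 = 1

1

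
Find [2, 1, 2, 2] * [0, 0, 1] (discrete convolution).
y[0] = 2×0 = 0; y[1] = 2×0 + 1×0 = 0; y[2] = 2×1 + 1×0 + 2×0 = 2; y[3] = 1×1 + 2×0 + 2×0 = 1; y[4] = 2×1 + 2×0 = 2; y[5] = 2×1 = 2

[0, 0, 2, 1, 2, 2]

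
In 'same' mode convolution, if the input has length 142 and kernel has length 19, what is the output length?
'Same' mode returns an output with the same length as the input: 142

142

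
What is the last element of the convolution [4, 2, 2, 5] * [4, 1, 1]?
Use y[k] = Σ_i a[i]·b[k-i] at k=5. y[5] = 5×1 = 5

5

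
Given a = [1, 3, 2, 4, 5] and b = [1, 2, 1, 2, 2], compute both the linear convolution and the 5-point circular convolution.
Linear: y_lin[0] = 1×1 = 1; y_lin[1] = 1×2 + 3×1 = 5; y_lin[2] = 1×1 + 3×2 + 2×1 = 9; y_lin[3] = 1×2 + 3×1 + 2×2 + 4×1 = 13; y_lin[4] = 1×2 + 3×2 + 2×1 + 4×2 + 5×1 = 23; y_lin[5] = 3×2 + 2×2 + 4×1 + 5×2 = 24; y_lin[6] = 2×2 + 4×2 + 5×1 = 17; y_lin[7] = 4×2 + 5×2 = 18; y_lin[8] = 5×2 = 10 → [1, 5, 9, 13, 23, 24, 17, 18, 10]. Circular (length 5): y[0] = 1×1 + 3×2 + 2×2 + 4×1 + 5×2 = 25; y[1] = 1×2 + 3×1 + 2×2 + 4×2 + 5×1 = 22; y[2] = 1×1 + 3×2 + 2×1 + 4×2 + 5×2 = 27; y[3] = 1×2 + 3×1 + 2×2 + 4×1 + 5×2 = 23; y[4] = 1×2 + 3×2 + 2×1 + 4×2 + 5×1 = 23 → [25, 22, 27, 23, 23]

Linear: [1, 5, 9, 13, 23, 24, 17, 18, 10], Circular: [25, 22, 27, 23, 23]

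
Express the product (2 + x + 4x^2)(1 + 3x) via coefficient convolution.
Ascending coefficients: a = [2, 1, 4], b = [1, 3]. c[0] = 2×1 = 2; c[1] = 2×3 + 1×1 = 7; c[2] = 1×3 + 4×1 = 7; c[3] = 4×3 = 12. Result coefficients: [2, 7, 7, 12] → 2 + 7x + 7x^2 + 12x^3

2 + 7x + 7x^2 + 12x^3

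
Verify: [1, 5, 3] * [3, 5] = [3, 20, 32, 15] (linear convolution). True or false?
Recompute linear convolution of [1, 5, 3] and [3, 5]: y[0] = 1×3 = 3; y[1] = 1×5 + 5×3 = 20; y[2] = 5×5 + 3×3 = 34; y[3] = 3×5 = 15 → [3, 20, 34, 15]. Compare to given [3, 20, 32, 15]: they differ at index 2: given 32, correct 34, so answer: No

No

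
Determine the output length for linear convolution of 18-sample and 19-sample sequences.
Linear/full convolution length: m + n - 1 = 18 + 19 - 1 = 36

36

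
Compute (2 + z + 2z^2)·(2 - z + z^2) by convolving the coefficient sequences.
Ascending coefficients: a = [2, 1, 2], b = [2, -1, 1]. c[0] = 2×2 = 4; c[1] = 2×-1 + 1×2 = 0; c[2] = 2×1 + 1×-1 + 2×2 = 5; c[3] = 1×1 + 2×-1 = -1; c[4] = 2×1 = 2. Result coefficients: [4, 0, 5, -1, 2] → 4 + 5z^2 - z^3 + 2z^4

4 + 5z^2 - z^3 + 2z^4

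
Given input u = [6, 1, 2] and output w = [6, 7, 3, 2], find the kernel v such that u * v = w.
Output length 4 = len(u) + len(v) - 1 ⇒ len(v) = 2. Solve v forward using v[k] = (w[k] - Σ_{i≥1} u[i]·v[k-i]) / u[0]: v[0] = w[0] / u[0] = 6 / 6 = 1; v[1] = (w[1] - 1×1) / u[0] = (7 - 1×1) / 6 = 1. So v = [1, 1]. Forward-check [6, 1, 2] * [1, 1]: w[0] = 6×1 = 6; w[1] = 6×1 + 1×1 = 7; w[2] = 1×1 + 2×1 = 3; w[3] = 2×1 = 2 → [6, 7, 3, 2] ✓

[1, 1]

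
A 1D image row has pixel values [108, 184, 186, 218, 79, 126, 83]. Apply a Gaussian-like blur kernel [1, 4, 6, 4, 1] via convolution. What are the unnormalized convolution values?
Convolve image row [108, 184, 186, 218, 79, 126, 83] with kernel [1, 4, 6, 4, 1]: y[0] = 108×1 = 108; y[1] = 108×4 + 184×1 = 616; y[2] = 108×6 + 184×4 + 186×1 = 1570; y[3] = 108×4 + 184×6 + 186×4 + 218×1 = 2498; y[4] = 108×1 + 184×4 + 186×6 + 218×4 + 79×1 = 2911; y[5] = 184×1 + 186×4 + 218×6 + 79×4 + 126×1 = 2678; y[6] = 186×1 + 218×4 + 79×6 + 126×4 + 83×1 = 2119; y[7] = 218×1 + 79×4 + 126×6 + 83×4 = 1622; y[8] = 79×1 + 126×4 + 83×6 = 1081; y[9] = 126×1 + 83×4 = 458; y[10] = 83×1 = 83 → [108, 616, 1570, 2498, 2911, 2678, 2119, 1622, 1081, 458, 83]. Normalization factor = sum(kernel) = 16.

[108, 616, 1570, 2498, 2911, 2678, 2119, 1622, 1081, 458, 83]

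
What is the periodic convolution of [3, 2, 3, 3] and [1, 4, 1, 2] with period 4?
Use y[k] = Σ_j a[j]·b[(k-j) mod 4]. y[0] = 3×1 + 2×2 + 3×1 + 3×4 = 22; y[1] = 3×4 + 2×1 + 3×2 + 3×1 = 23; y[2] = 3×1 + 2×4 + 3×1 + 3×2 = 20; y[3] = 3×2 + 2×1 + 3×4 + 3×1 = 23. Result: [22, 23, 20, 23]

[22, 23, 20, 23]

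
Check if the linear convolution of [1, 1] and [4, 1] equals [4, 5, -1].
Recompute linear convolution of [1, 1] and [4, 1]: y[0] = 1×4 = 4; y[1] = 1×1 + 1×4 = 5; y[2] = 1×1 = 1 → [4, 5, 1]. Compare to given [4, 5, -1]: they differ at index 2: given -1, correct 1, so answer: No

No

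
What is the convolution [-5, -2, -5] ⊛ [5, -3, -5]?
y[0] = -5×5 = -25; y[1] = -5×-3 + -2×5 = 5; y[2] = -5×-5 + -2×-3 + -5×5 = 6; y[3] = -2×-5 + -5×-3 = 25; y[4] = -5×-5 = 25

[-25, 5, 6, 25, 25]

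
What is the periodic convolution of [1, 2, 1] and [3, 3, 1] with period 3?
Use y[k] = Σ_j u[j]·v[(k-j) mod 3]. y[0] = 1×3 + 2×1 + 1×3 = 8; y[1] = 1×3 + 2×3 + 1×1 = 10; y[2] = 1×1 + 2×3 + 1×3 = 10. Result: [8, 10, 10]

[8, 10, 10]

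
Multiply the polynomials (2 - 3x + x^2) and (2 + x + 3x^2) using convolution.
Ascending coefficients: a = [2, -3, 1], b = [2, 1, 3]. c[0] = 2×2 = 4; c[1] = 2×1 + -3×2 = -4; c[2] = 2×3 + -3×1 + 1×2 = 5; c[3] = -3×3 + 1×1 = -8; c[4] = 1×3 = 3. Result coefficients: [4, -4, 5, -8, 3] → 4 - 4x + 5x^2 - 8x^3 + 3x^4

4 - 4x + 5x^2 - 8x^3 + 3x^4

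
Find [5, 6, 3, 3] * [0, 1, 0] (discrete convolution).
y[0] = 5×0 = 0; y[1] = 5×1 + 6×0 = 5; y[2] = 5×0 + 6×1 + 3×0 = 6; y[3] = 6×0 + 3×1 + 3×0 = 3; y[4] = 3×0 + 3×1 = 3; y[5] = 3×0 = 0

[0, 5, 6, 3, 3, 0]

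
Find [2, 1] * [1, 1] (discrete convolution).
y[0] = 2×1 = 2; y[1] = 2×1 + 1×1 = 3; y[2] = 1×1 = 1

[2, 3, 1]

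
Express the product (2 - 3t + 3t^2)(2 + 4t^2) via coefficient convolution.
Ascending coefficients: a = [2, -3, 3], b = [2, 0, 4]. c[0] = 2×2 = 4; c[1] = 2×0 + -3×2 = -6; c[2] = 2×4 + -3×0 + 3×2 = 14; c[3] = -3×4 + 3×0 = -12; c[4] = 3×4 = 12. Result coefficients: [4, -6, 14, -12, 12] → 4 - 6t + 14t^2 - 12t^3 + 12t^4

4 - 6t + 14t^2 - 12t^3 + 12t^4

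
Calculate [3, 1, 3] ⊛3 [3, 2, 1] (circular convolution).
Use y[k] = Σ_j u[j]·v[(k-j) mod 3]. y[0] = 3×3 + 1×1 + 3×2 = 16; y[1] = 3×2 + 1×3 + 3×1 = 12; y[2] = 3×1 + 1×2 + 3×3 = 14. Result: [16, 12, 14]

[16, 12, 14]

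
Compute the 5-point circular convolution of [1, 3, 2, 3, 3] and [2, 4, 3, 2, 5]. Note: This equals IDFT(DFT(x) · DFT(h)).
Either evaluate y[k] = Σ_j x[j]·h[(k-j) mod 5] directly, or use IDFT(DFT(x) · DFT(h)). y[0] = 1×2 + 3×5 + 2×2 + 3×3 + 3×4 = 42; y[1] = 1×4 + 3×2 + 2×5 + 3×2 + 3×3 = 35; y[2] = 1×3 + 3×4 + 2×2 + 3×5 + 3×2 = 40; y[3] = 1×2 + 3×3 + 2×4 + 3×2 + 3×5 = 40; y[4] = 1×5 + 3×2 + 2×3 + 3×4 + 3×2 = 35. Result: [42, 35, 40, 40, 35]

[42, 35, 40, 40, 35]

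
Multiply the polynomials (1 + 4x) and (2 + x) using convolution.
Ascending coefficients: a = [1, 4], b = [2, 1]. c[0] = 1×2 = 2; c[1] = 1×1 + 4×2 = 9; c[2] = 4×1 = 4. Result coefficients: [2, 9, 4] → 2 + 9x + 4x^2

2 + 9x + 4x^2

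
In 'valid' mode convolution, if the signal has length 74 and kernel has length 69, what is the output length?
'Valid' mode counts only positions where the kernel fully overlaps the signal: m - n + 1 = 74 - 69 + 1 = 6

6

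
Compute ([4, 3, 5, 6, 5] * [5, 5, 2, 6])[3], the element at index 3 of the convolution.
Use y[k] = Σ_i a[i]·b[k-i] at k=3. y[3] = 4×6 + 3×2 + 5×5 + 6×5 = 85

85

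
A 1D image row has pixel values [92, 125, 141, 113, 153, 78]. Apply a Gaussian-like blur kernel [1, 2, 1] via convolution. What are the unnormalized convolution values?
Convolve image row [92, 125, 141, 113, 153, 78] with kernel [1, 2, 1]: y[0] = 92×1 = 92; y[1] = 92×2 + 125×1 = 309; y[2] = 92×1 + 125×2 + 141×1 = 483; y[3] = 125×1 + 141×2 + 113×1 = 520; y[4] = 141×1 + 113×2 + 153×1 = 520; y[5] = 113×1 + 153×2 + 78×1 = 497; y[6] = 153×1 + 78×2 = 309; y[7] = 78×1 = 78 → [92, 309, 483, 520, 520, 497, 309, 78]. Normalization factor = sum(kernel) = 4.

[92, 309, 483, 520, 520, 497, 309, 78]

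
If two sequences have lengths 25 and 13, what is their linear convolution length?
Linear/full convolution length: m + n - 1 = 25 + 13 - 1 = 37

37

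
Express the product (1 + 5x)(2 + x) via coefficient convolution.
Ascending coefficients: a = [1, 5], b = [2, 1]. c[0] = 1×2 = 2; c[1] = 1×1 + 5×2 = 11; c[2] = 5×1 = 5. Result coefficients: [2, 11, 5] → 2 + 11x + 5x^2

2 + 11x + 5x^2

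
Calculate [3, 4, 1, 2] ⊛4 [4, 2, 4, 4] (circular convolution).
Use y[k] = Σ_j a[j]·b[(k-j) mod 4]. y[0] = 3×4 + 4×4 + 1×4 + 2×2 = 36; y[1] = 3×2 + 4×4 + 1×4 + 2×4 = 34; y[2] = 3×4 + 4×2 + 1×4 + 2×4 = 32; y[3] = 3×4 + 4×4 + 1×2 + 2×4 = 38. Result: [36, 34, 32, 38]

[36, 34, 32, 38]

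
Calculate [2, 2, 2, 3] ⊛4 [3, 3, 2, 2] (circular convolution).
Use y[k] = Σ_j a[j]·b[(k-j) mod 4]. y[0] = 2×3 + 2×2 + 2×2 + 3×3 = 23; y[1] = 2×3 + 2×3 + 2×2 + 3×2 = 22; y[2] = 2×2 + 2×3 + 2×3 + 3×2 = 22; y[3] = 2×2 + 2×2 + 2×3 + 3×3 = 23. Result: [23, 22, 22, 23]

[23, 22, 22, 23]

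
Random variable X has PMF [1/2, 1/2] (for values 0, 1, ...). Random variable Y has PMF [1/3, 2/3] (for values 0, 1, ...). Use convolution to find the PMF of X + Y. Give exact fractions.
P(X+Y=k) = Σ_i P(X=i)·P(Y=k-i) — a convolution of [1/2, 1/2] and [1/3, 2/3]. P(X+Y=0) = (1/2)×(1/3) = 1/6; P(X+Y=1) = (1/2)×(2/3) + (1/2)×(1/3) = 1/3 + 1/6 = 1/2; P(X+Y=2) = (1/2)×(2/3) = 1/3. PMF: [1/6, 1/2, 1/3] (sums to 1 ✓)

[1/6, 1/2, 1/3]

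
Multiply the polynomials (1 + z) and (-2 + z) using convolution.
Ascending coefficients: a = [1, 1], b = [-2, 1]. c[0] = 1×-2 = -2; c[1] = 1×1 + 1×-2 = -1; c[2] = 1×1 = 1. Result coefficients: [-2, -1, 1] → -2 - z + z^2

-2 - z + z^2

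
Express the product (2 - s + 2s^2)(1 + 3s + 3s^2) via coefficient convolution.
Ascending coefficients: a = [2, -1, 2], b = [1, 3, 3]. c[0] = 2×1 = 2; c[1] = 2×3 + -1×1 = 5; c[2] = 2×3 + -1×3 + 2×1 = 5; c[3] = -1×3 + 2×3 = 3; c[4] = 2×3 = 6. Result coefficients: [2, 5, 5, 3, 6] → 2 + 5s + 5s^2 + 3s^3 + 6s^4

2 + 5s + 5s^2 + 3s^3 + 6s^4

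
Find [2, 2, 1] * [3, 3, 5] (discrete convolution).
y[0] = 2×3 = 6; y[1] = 2×3 + 2×3 = 12; y[2] = 2×5 + 2×3 + 1×3 = 19; y[3] = 2×5 + 1×3 = 13; y[4] = 1×5 = 5

[6, 12, 19, 13, 5]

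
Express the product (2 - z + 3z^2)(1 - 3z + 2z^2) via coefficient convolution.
Ascending coefficients: a = [2, -1, 3], b = [1, -3, 2]. c[0] = 2×1 = 2; c[1] = 2×-3 + -1×1 = -7; c[2] = 2×2 + -1×-3 + 3×1 = 10; c[3] = -1×2 + 3×-3 = -11; c[4] = 3×2 = 6. Result coefficients: [2, -7, 10, -11, 6] → 2 - 7z + 10z^2 - 11z^3 + 6z^4

2 - 7z + 10z^2 - 11z^3 + 6z^4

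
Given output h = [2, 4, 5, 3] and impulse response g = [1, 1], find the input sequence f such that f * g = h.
Deconvolve h=[2, 4, 5, 3] by g=[1, 1]. Since g[0]=1, solve forward: f[0] = h[0] / 1 = 2; f[1] = (h[1] - 2×1) / 1 = 2; f[2] = (h[2] - 2×1) / 1 = 3. So f = [2, 2, 3]. Check by forward convolution: h[0] = 2×1 = 2; h[1] = 2×1 + 2×1 = 4; h[2] = 2×1 + 3×1 = 5; h[3] = 3×1 = 3

[2, 2, 3]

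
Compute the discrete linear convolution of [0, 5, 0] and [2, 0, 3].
y[0] = 0×2 = 0; y[1] = 0×0 + 5×2 = 10; y[2] = 0×3 + 5×0 + 0×2 = 0; y[3] = 5×3 + 0×0 = 15; y[4] = 0×3 = 0

[0, 10, 0, 15, 0]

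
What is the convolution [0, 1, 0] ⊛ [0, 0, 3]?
y[0] = 0×0 = 0; y[1] = 0×0 + 1×0 = 0; y[2] = 0×3 + 1×0 + 0×0 = 0; y[3] = 1×3 + 0×0 = 3; y[4] = 0×3 = 0

[0, 0, 0, 3, 0]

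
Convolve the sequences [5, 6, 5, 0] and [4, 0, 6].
y[0] = 5×4 = 20; y[1] = 5×0 + 6×4 = 24; y[2] = 5×6 + 6×0 + 5×4 = 50; y[3] = 6×6 + 5×0 + 0×4 = 36; y[4] = 5×6 + 0×0 = 30; y[5] = 0×6 = 0

[20, 24, 50, 36, 30, 0]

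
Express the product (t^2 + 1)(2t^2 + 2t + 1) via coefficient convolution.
Ascending coefficients: a = [1, 0, 1], b = [1, 2, 2]. c[0] = 1×1 = 1; c[1] = 1×2 + 0×1 = 2; c[2] = 1×2 + 0×2 + 1×1 = 3; c[3] = 0×2 + 1×2 = 2; c[4] = 1×2 = 2. Result coefficients: [1, 2, 3, 2, 2] → 2t^4 + 2t^3 + 3t^2 + 2t + 1

2t^4 + 2t^3 + 3t^2 + 2t + 1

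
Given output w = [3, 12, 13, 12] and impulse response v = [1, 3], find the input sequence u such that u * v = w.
Deconvolve w=[3, 12, 13, 12] by v=[1, 3]. Since v[0]=1, solve forward: u[0] = w[0] / 1 = 3; u[1] = (w[1] - 3×3) / 1 = 3; u[2] = (w[2] - 3×3) / 1 = 4. So u = [3, 3, 4]. Check by forward convolution: w[0] = 3×1 = 3; w[1] = 3×3 + 3×1 = 12; w[2] = 3×3 + 4×1 = 13; w[3] = 4×3 = 12

[3, 3, 4]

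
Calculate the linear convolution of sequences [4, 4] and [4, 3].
y[0] = 4×4 = 16; y[1] = 4×3 + 4×4 = 28; y[2] = 4×3 = 12

[16, 28, 12]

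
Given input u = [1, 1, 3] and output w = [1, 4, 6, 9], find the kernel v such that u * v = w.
Output length 4 = len(u) + len(v) - 1 ⇒ len(v) = 2. Solve v forward using v[k] = (w[k] - Σ_{i≥1} u[i]·v[k-i]) / u[0]: v[0] = w[0] / u[0] = 1 / 1 = 1; v[1] = (w[1] - 1×1) / u[0] = (4 - 1×1) / 1 = 3. So v = [1, 3]. Forward-check [1, 1, 3] * [1, 3]: w[0] = 1×1 = 1; w[1] = 1×3 + 1×1 = 4; w[2] = 1×3 + 3×1 = 6; w[3] = 3×3 = 9 → [1, 4, 6, 9] ✓

[1, 3]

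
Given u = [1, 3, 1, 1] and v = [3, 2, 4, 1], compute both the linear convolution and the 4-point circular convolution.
Linear: y_lin[0] = 1×3 = 3; y_lin[1] = 1×2 + 3×3 = 11; y_lin[2] = 1×4 + 3×2 + 1×3 = 13; y_lin[3] = 1×1 + 3×4 + 1×2 + 1×3 = 18; y_lin[4] = 3×1 + 1×4 + 1×2 = 9; y_lin[5] = 1×1 + 1×4 = 5; y_lin[6] = 1×1 = 1 → [3, 11, 13, 18, 9, 5, 1]. Circular (length 4): y[0] = 1×3 + 3×1 + 1×4 + 1×2 = 12; y[1] = 1×2 + 3×3 + 1×1 + 1×4 = 16; y[2] = 1×4 + 3×2 + 1×3 + 1×1 = 14; y[3] = 1×1 + 3×4 + 1×2 + 1×3 = 18 → [12, 16, 14, 18]

Linear: [3, 11, 13, 18, 9, 5, 1], Circular: [12, 16, 14, 18]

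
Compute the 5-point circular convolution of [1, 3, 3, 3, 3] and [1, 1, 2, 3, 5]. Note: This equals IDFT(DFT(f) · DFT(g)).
Either evaluate y[k] = Σ_j f[j]·g[(k-j) mod 5] directly, or use IDFT(DFT(f) · DFT(g)). y[0] = 1×1 + 3×5 + 3×3 + 3×2 + 3×1 = 34; y[1] = 1×1 + 3×1 + 3×5 + 3×3 + 3×2 = 34; y[2] = 1×2 + 3×1 + 3×1 + 3×5 + 3×3 = 32; y[3] = 1×3 + 3×2 + 3×1 + 3×1 + 3×5 = 30; y[4] = 1×5 + 3×3 + 3×2 + 3×1 + 3×1 = 26. Result: [34, 34, 32, 30, 26]

[34, 34, 32, 30, 26]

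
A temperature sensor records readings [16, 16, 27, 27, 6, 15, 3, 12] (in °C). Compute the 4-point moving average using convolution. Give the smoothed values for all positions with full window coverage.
4-point moving average kernel = [1, 1, 1, 1]. Apply in 'valid' mode (full window coverage): avg[0] = (16 + 16 + 27 + 27) / 4 = 21.5; avg[1] = (16 + 27 + 27 + 6) / 4 = 19.0; avg[2] = (27 + 27 + 6 + 15) / 4 = 18.75; avg[3] = (27 + 6 + 15 + 3) / 4 = 12.75; avg[4] = (6 + 15 + 3 + 12) / 4 = 9.0. Smoothed values: [21.5, 19.0, 18.75, 12.75, 9.0]

[21.5, 19.0, 18.75, 12.75, 9.0]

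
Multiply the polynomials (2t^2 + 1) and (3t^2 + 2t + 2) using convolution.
Ascending coefficients: a = [1, 0, 2], b = [2, 2, 3]. c[0] = 1×2 = 2; c[1] = 1×2 + 0×2 = 2; c[2] = 1×3 + 0×2 + 2×2 = 7; c[3] = 0×3 + 2×2 = 4; c[4] = 2×3 = 6. Result coefficients: [2, 2, 7, 4, 6] → 6t^4 + 4t^3 + 7t^2 + 2t + 2

6t^4 + 4t^3 + 7t^2 + 2t + 2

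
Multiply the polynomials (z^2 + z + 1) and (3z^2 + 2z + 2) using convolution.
Ascending coefficients: a = [1, 1, 1], b = [2, 2, 3]. c[0] = 1×2 = 2; c[1] = 1×2 + 1×2 = 4; c[2] = 1×3 + 1×2 + 1×2 = 7; c[3] = 1×3 + 1×2 = 5; c[4] = 1×3 = 3. Result coefficients: [2, 4, 7, 5, 3] → 3z^4 + 5z^3 + 7z^2 + 4z + 2

3z^4 + 5z^3 + 7z^2 + 4z + 2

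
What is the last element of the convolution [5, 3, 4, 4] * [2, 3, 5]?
Use y[k] = Σ_i a[i]·b[k-i] at k=5. y[5] = 4×5 = 20

20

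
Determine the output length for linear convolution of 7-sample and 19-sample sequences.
Linear/full convolution length: m + n - 1 = 7 + 19 - 1 = 25

25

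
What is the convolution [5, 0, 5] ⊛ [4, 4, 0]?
y[0] = 5×4 = 20; y[1] = 5×4 + 0×4 = 20; y[2] = 5×0 + 0×4 + 5×4 = 20; y[3] = 0×0 + 5×4 = 20; y[4] = 5×0 = 0

[20, 20, 20, 20, 0]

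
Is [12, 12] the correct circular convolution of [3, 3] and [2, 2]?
Recompute circular convolution of [3, 3] and [2, 2]: y[0] = 3×2 + 3×2 = 12; y[1] = 3×2 + 3×2 = 12 → [12, 12]. Given [12, 12] matches, so answer: Yes

Yes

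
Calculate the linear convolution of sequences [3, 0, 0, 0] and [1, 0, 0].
y[0] = 3×1 = 3; y[1] = 3×0 + 0×1 = 0; y[2] = 3×0 + 0×0 + 0×1 = 0; y[3] = 0×0 + 0×0 + 0×1 = 0; y[4] = 0×0 + 0×0 = 0; y[5] = 0×0 = 0

[3, 0, 0, 0, 0, 0]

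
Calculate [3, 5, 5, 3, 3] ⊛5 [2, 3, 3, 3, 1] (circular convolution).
Use y[k] = Σ_j s[j]·t[(k-j) mod 5]. y[0] = 3×2 + 5×1 + 5×3 + 3×3 + 3×3 = 44; y[1] = 3×3 + 5×2 + 5×1 + 3×3 + 3×3 = 42; y[2] = 3×3 + 5×3 + 5×2 + 3×1 + 3×3 = 46; y[3] = 3×3 + 5×3 + 5×3 + 3×2 + 3×1 = 48; y[4] = 3×1 + 5×3 + 5×3 + 3×3 + 3×2 = 48. Result: [44, 42, 46, 48, 48]

[44, 42, 46, 48, 48]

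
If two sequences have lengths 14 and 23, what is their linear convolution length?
Linear/full convolution length: m + n - 1 = 14 + 23 - 1 = 36

36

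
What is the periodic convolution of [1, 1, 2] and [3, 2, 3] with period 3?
Use y[k] = Σ_j s[j]·t[(k-j) mod 3]. y[0] = 1×3 + 1×3 + 2×2 = 10; y[1] = 1×2 + 1×3 + 2×3 = 11; y[2] = 1×3 + 1×2 + 2×3 = 11. Result: [10, 11, 11]

[10, 11, 11]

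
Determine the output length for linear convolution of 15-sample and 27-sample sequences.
Linear/full convolution length: m + n - 1 = 15 + 27 - 1 = 41

41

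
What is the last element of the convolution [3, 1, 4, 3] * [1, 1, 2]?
Use y[k] = Σ_i a[i]·b[k-i] at k=5. y[5] = 3×2 = 6

6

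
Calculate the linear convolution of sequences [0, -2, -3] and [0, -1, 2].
y[0] = 0×0 = 0; y[1] = 0×-1 + -2×0 = 0; y[2] = 0×2 + -2×-1 + -3×0 = 2; y[3] = -2×2 + -3×-1 = -1; y[4] = -3×2 = -6

[0, 0, 2, -1, -6]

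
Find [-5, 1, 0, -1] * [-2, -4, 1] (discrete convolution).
y[0] = -5×-2 = 10; y[1] = -5×-4 + 1×-2 = 18; y[2] = -5×1 + 1×-4 + 0×-2 = -9; y[3] = 1×1 + 0×-4 + -1×-2 = 3; y[4] = 0×1 + -1×-4 = 4; y[5] = -1×1 = -1

[10, 18, -9, 3, 4, -1]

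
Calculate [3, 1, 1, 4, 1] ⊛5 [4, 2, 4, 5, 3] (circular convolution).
Use y[k] = Σ_j a[j]·b[(k-j) mod 5]. y[0] = 3×4 + 1×3 + 1×5 + 4×4 + 1×2 = 38; y[1] = 3×2 + 1×4 + 1×3 + 4×5 + 1×4 = 37; y[2] = 3×4 + 1×2 + 1×4 + 4×3 + 1×5 = 35; y[3] = 3×5 + 1×4 + 1×2 + 4×4 + 1×3 = 40; y[4] = 3×3 + 1×5 + 1×4 + 4×2 + 1×4 = 30. Result: [38, 37, 35, 40, 30]

[38, 37, 35, 40, 30]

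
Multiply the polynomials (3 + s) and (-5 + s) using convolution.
Ascending coefficients: a = [3, 1], b = [-5, 1]. c[0] = 3×-5 = -15; c[1] = 3×1 + 1×-5 = -2; c[2] = 1×1 = 1. Result coefficients: [-15, -2, 1] → -15 - 2s + s^2

-15 - 2s + s^2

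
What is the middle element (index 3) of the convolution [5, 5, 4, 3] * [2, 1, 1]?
Use y[k] = Σ_i a[i]·b[k-i] at k=3. y[3] = 5×1 + 4×1 + 3×2 = 15

15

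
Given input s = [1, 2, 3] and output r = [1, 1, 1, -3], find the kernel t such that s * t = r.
Output length 4 = len(s) + len(t) - 1 ⇒ len(t) = 2. Solve t forward using t[k] = (r[k] - Σ_{i≥1} s[i]·t[k-i]) / s[0]: t[0] = r[0] / s[0] = 1 / 1 = 1; t[1] = (r[1] - 2×1) / s[0] = (1 - 2×1) / 1 = -1. So t = [1, -1]. Forward-check [1, 2, 3] * [1, -1]: r[0] = 1×1 = 1; r[1] = 1×-1 + 2×1 = 1; r[2] = 2×-1 + 3×1 = 1; r[3] = 3×-1 = -3 → [1, 1, 1, -3] ✓

[1, -1]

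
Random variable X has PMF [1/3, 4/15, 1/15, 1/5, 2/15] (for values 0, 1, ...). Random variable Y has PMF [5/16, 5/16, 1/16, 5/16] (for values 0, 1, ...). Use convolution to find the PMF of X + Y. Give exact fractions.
P(X+Y=k) = Σ_i P(X=i)·P(Y=k-i) — a convolution of [1/3, 4/15, 1/15, 1/5, 2/15] and [5/16, 5/16, 1/16, 5/16]. P(X+Y=0) = (1/3)×(5/16) = 5/48; P(X+Y=1) = (1/3)×(5/16) + (4/15)×(5/16) = 5/48 + 1/12 = 3/16; P(X+Y=2) = (1/3)×(1/16) + (4/15)×(5/16) + (1/15)×(5/16) = 1/48 + 1/12 + 1/48 = 1/8; P(X+Y=3) = (1/3)×(5/16) + (4/15)×(1/16) + (1/15)×(5/16) + (1/5)×(5/16) = 5/48 + 1/60 + 1/48 + 1/16 = 49/240; P(X+Y=4) = (4/15)×(5/16) + (1/15)×(1/16) + (1/5)×(5/16) + (2/15)×(5/16) = 1/12 + 1/240 + 1/16 + 1/24 = 23/120; P(X+Y=5) = (1/15)×(5/16) + (1/5)×(1/16) + (2/15)×(5/16) = 1/48 + 1/80 + 1/24 = 3/40; P(X+Y=6) = (1/5)×(5/16) + (2/15)×(1/16) = 1/16 + 1/120 = 17/240; P(X+Y=7) = (2/15)×(5/16) = 1/24. PMF: [5/48, 3/16, 1/8, 49/240, 23/120, 3/40, 17/240, 1/24] (sums to 1 ✓)

[5/48, 3/16, 1/8, 49/240, 23/120, 3/40, 17/240, 1/24]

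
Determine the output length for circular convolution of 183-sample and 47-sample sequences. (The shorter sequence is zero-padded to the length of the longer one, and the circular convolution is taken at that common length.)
Circular convolution (zero-padding the shorter input) has length max(m, n) = max(183, 47) = 183

183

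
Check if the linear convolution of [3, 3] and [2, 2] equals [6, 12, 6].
Recompute linear convolution of [3, 3] and [2, 2]: y[0] = 3×2 = 6; y[1] = 3×2 + 3×2 = 12; y[2] = 3×2 = 6 → [6, 12, 6]. Given [6, 12, 6] matches, so answer: Yes

Yes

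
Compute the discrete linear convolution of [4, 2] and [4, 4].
y[0] = 4×4 = 16; y[1] = 4×4 + 2×4 = 24; y[2] = 2×4 = 8

[16, 24, 8]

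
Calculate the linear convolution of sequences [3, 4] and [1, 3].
y[0] = 3×1 = 3; y[1] = 3×3 + 4×1 = 13; y[2] = 4×3 = 12

[3, 13, 12]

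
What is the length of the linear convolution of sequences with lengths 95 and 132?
Linear/full convolution length: m + n - 1 = 95 + 132 - 1 = 226

226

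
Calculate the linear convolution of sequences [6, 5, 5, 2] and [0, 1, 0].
y[0] = 6×0 = 0; y[1] = 6×1 + 5×0 = 6; y[2] = 6×0 + 5×1 + 5×0 = 5; y[3] = 5×0 + 5×1 + 2×0 = 5; y[4] = 5×0 + 2×1 = 2; y[5] = 2×0 = 0

[0, 6, 5, 5, 2, 0]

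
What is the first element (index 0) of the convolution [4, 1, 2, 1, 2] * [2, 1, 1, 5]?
Use y[k] = Σ_i a[i]·b[k-i] at k=0. y[0] = 4×2 = 8

8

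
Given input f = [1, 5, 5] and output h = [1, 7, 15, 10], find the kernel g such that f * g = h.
Output length 4 = len(f) + len(g) - 1 ⇒ len(g) = 2. Solve g forward using g[k] = (h[k] - Σ_{i≥1} f[i]·g[k-i]) / f[0]: g[0] = h[0] / f[0] = 1 / 1 = 1; g[1] = (h[1] - 5×1) / f[0] = (7 - 5×1) / 1 = 2. So g = [1, 2]. Forward-check [1, 5, 5] * [1, 2]: h[0] = 1×1 = 1; h[1] = 1×2 + 5×1 = 7; h[2] = 5×2 + 5×1 = 15; h[3] = 5×2 = 10 → [1, 7, 15, 10] ✓

[1, 2]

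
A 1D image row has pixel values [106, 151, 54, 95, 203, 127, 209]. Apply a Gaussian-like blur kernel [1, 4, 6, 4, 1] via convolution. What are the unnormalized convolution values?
Convolve image row [106, 151, 54, 95, 203, 127, 209] with kernel [1, 4, 6, 4, 1]: y[0] = 106×1 = 106; y[1] = 106×4 + 151×1 = 575; y[2] = 106×6 + 151×4 + 54×1 = 1294; y[3] = 106×4 + 151×6 + 54×4 + 95×1 = 1641; y[4] = 106×1 + 151×4 + 54×6 + 95×4 + 203×1 = 1617; y[5] = 151×1 + 54×4 + 95×6 + 203×4 + 127×1 = 1876; y[6] = 54×1 + 95×4 + 203×6 + 127×4 + 209×1 = 2369; y[7] = 95×1 + 203×4 + 127×6 + 209×4 = 2505; y[8] = 203×1 + 127×4 + 209×6 = 1965; y[9] = 127×1 + 209×4 = 963; y[10] = 209×1 = 209 → [106, 575, 1294, 1641, 1617, 1876, 2369, 2505, 1965, 963, 209]. Normalization factor = sum(kernel) = 16.

[106, 575, 1294, 1641, 1617, 1876, 2369, 2505, 1965, 963, 209]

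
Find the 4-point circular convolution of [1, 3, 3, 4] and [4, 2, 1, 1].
Use y[k] = Σ_j s[j]·t[(k-j) mod 4]. y[0] = 1×4 + 3×1 + 3×1 + 4×2 = 18; y[1] = 1×2 + 3×4 + 3×1 + 4×1 = 21; y[2] = 1×1 + 3×2 + 3×4 + 4×1 = 23; y[3] = 1×1 + 3×1 + 3×2 + 4×4 = 26. Result: [18, 21, 23, 26]

[18, 21, 23, 26]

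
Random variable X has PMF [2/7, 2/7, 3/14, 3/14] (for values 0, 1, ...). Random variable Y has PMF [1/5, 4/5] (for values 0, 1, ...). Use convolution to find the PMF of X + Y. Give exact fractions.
P(X+Y=k) = Σ_i P(X=i)·P(Y=k-i) — a convolution of [2/7, 2/7, 3/14, 3/14] and [1/5, 4/5]. P(X+Y=0) = (2/7)×(1/5) = 2/35; P(X+Y=1) = (2/7)×(4/5) + (2/7)×(1/5) = 8/35 + 2/35 = 2/7; P(X+Y=2) = (2/7)×(4/5) + (3/14)×(1/5) = 8/35 + 3/70 = 19/70; P(X+Y=3) = (3/14)×(4/5) + (3/14)×(1/5) = 6/35 + 3/70 = 3/14; P(X+Y=4) = (3/14)×(4/5) = 6/35. PMF: [2/35, 2/7, 19/70, 3/14, 6/35] (sums to 1 ✓)

[2/35, 2/7, 19/70, 3/14, 6/35]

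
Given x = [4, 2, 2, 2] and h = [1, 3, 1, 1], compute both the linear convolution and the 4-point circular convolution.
Linear: y_lin[0] = 4×1 = 4; y_lin[1] = 4×3 + 2×1 = 14; y_lin[2] = 4×1 + 2×3 + 2×1 = 12; y_lin[3] = 4×1 + 2×1 + 2×3 + 2×1 = 14; y_lin[4] = 2×1 + 2×1 + 2×3 = 10; y_lin[5] = 2×1 + 2×1 = 4; y_lin[6] = 2×1 = 2 → [4, 14, 12, 14, 10, 4, 2]. Circular (length 4): y[0] = 4×1 + 2×1 + 2×1 + 2×3 = 14; y[1] = 4×3 + 2×1 + 2×1 + 2×1 = 18; y[2] = 4×1 + 2×3 + 2×1 + 2×1 = 14; y[3] = 4×1 + 2×1 + 2×3 + 2×1 = 14 → [14, 18, 14, 14]

Linear: [4, 14, 12, 14, 10, 4, 2], Circular: [14, 18, 14, 14]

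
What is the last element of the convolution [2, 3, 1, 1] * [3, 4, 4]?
Use y[k] = Σ_i a[i]·b[k-i] at k=5. y[5] = 1×4 = 4

4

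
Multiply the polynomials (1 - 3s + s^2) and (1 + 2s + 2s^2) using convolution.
Ascending coefficients: a = [1, -3, 1], b = [1, 2, 2]. c[0] = 1×1 = 1; c[1] = 1×2 + -3×1 = -1; c[2] = 1×2 + -3×2 + 1×1 = -3; c[3] = -3×2 + 1×2 = -4; c[4] = 1×2 = 2. Result coefficients: [1, -1, -3, -4, 2] → 1 - s - 3s^2 - 4s^3 + 2s^4

1 - s - 3s^2 - 4s^3 + 2s^4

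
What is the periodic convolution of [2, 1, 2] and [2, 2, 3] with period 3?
Use y[k] = Σ_j u[j]·v[(k-j) mod 3]. y[0] = 2×2 + 1×3 + 2×2 = 11; y[1] = 2×2 + 1×2 + 2×3 = 12; y[2] = 2×3 + 1×2 + 2×2 = 12. Result: [11, 12, 12]

[11, 12, 12]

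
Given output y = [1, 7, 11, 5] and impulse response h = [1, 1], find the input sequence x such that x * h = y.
Deconvolve y=[1, 7, 11, 5] by h=[1, 1]. Since h[0]=1, solve forward: x[0] = y[0] / 1 = 1; x[1] = (y[1] - 1×1) / 1 = 6; x[2] = (y[2] - 6×1) / 1 = 5. So x = [1, 6, 5]. Check by forward convolution: y[0] = 1×1 = 1; y[1] = 1×1 + 6×1 = 7; y[2] = 6×1 + 5×1 = 11; y[3] = 5×1 = 5

[1, 6, 5]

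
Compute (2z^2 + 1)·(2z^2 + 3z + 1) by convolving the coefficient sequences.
Ascending coefficients: a = [1, 0, 2], b = [1, 3, 2]. c[0] = 1×1 = 1; c[1] = 1×3 + 0×1 = 3; c[2] = 1×2 + 0×3 + 2×1 = 4; c[3] = 0×2 + 2×3 = 6; c[4] = 2×2 = 4. Result coefficients: [1, 3, 4, 6, 4] → 4z^4 + 6z^3 + 4z^2 + 3z + 1

4z^4 + 6z^3 + 4z^2 + 3z + 1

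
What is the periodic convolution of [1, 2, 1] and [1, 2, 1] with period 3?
Use y[k] = Σ_j u[j]·v[(k-j) mod 3]. y[0] = 1×1 + 2×1 + 1×2 = 5; y[1] = 1×2 + 2×1 + 1×1 = 5; y[2] = 1×1 + 2×2 + 1×1 = 6. Result: [5, 5, 6]

[5, 5, 6]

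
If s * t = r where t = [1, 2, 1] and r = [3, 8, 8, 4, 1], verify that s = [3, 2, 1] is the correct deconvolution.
Forward-compute [3, 2, 1] * [1, 2, 1]: r[0] = 3×1 = 3; r[1] = 3×2 + 2×1 = 8; r[2] = 3×1 + 2×2 + 1×1 = 8; r[3] = 2×1 + 1×2 = 4; r[4] = 1×1 = 1 → [3, 8, 8, 4, 1]. Matches given r = [3, 8, 8, 4, 1], so verified.

Verified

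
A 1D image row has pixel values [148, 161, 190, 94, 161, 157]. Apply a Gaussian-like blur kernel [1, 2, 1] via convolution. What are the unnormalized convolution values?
Convolve image row [148, 161, 190, 94, 161, 157] with kernel [1, 2, 1]: y[0] = 148×1 = 148; y[1] = 148×2 + 161×1 = 457; y[2] = 148×1 + 161×2 + 190×1 = 660; y[3] = 161×1 + 190×2 + 94×1 = 635; y[4] = 190×1 + 94×2 + 161×1 = 539; y[5] = 94×1 + 161×2 + 157×1 = 573; y[6] = 161×1 + 157×2 = 475; y[7] = 157×1 = 157 → [148, 457, 660, 635, 539, 573, 475, 157]. Normalization factor = sum(kernel) = 4.

[148, 457, 660, 635, 539, 573, 475, 157]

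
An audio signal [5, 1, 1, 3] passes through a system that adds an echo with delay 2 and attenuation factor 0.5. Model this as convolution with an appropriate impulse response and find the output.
Direct-path + delayed-attenuated-path model → impulse response h = [1, 0, 0.5] (1 at lag 0, 0.5 at lag 2). Output y[n] = x[n] + 0.5·x[n - 2] (with x[n] = 0 outside 0..3): y[0] = 5 + 0.5×0 = 5; y[1] = 1 + 0.5×0 = 1; y[2] = 1 + 0.5×5 = 3.5; y[3] = 3 + 0.5×1 = 3.5; y[4] = 0 + 0.5×1 = 0.5; y[5] = 0 + 0.5×3 = 1.5. So y = [5, 1, 3.5, 3.5, 0.5, 1.5]

[5, 1, 3.5, 3.5, 0.5, 1.5]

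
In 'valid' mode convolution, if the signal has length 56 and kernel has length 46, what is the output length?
'Valid' mode counts only positions where the kernel fully overlaps the signal: m - n + 1 = 56 - 46 + 1 = 11

11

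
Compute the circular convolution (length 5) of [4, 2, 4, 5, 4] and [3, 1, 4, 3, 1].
Use y[k] = Σ_j x[j]·h[(k-j) mod 5]. y[0] = 4×3 + 2×1 + 4×3 + 5×4 + 4×1 = 50; y[1] = 4×1 + 2×3 + 4×1 + 5×3 + 4×4 = 45; y[2] = 4×4 + 2×1 + 4×3 + 5×1 + 4×3 = 47; y[3] = 4×3 + 2×4 + 4×1 + 5×3 + 4×1 = 43; y[4] = 4×1 + 2×3 + 4×4 + 5×1 + 4×3 = 43. Result: [50, 45, 47, 43, 43]

[50, 45, 47, 43, 43]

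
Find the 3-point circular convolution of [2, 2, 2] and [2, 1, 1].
Use y[k] = Σ_j s[j]·t[(k-j) mod 3]. y[0] = 2×2 + 2×1 + 2×1 = 8; y[1] = 2×1 + 2×2 + 2×1 = 8; y[2] = 2×1 + 2×1 + 2×2 = 8. Result: [8, 8, 8]

[8, 8, 8]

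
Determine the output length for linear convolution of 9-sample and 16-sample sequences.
Linear/full convolution length: m + n - 1 = 9 + 16 - 1 = 24

24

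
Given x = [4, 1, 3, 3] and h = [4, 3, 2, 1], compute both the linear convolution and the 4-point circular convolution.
Linear: y_lin[0] = 4×4 = 16; y_lin[1] = 4×3 + 1×4 = 16; y_lin[2] = 4×2 + 1×3 + 3×4 = 23; y_lin[3] = 4×1 + 1×2 + 3×3 + 3×4 = 27; y_lin[4] = 1×1 + 3×2 + 3×3 = 16; y_lin[5] = 3×1 + 3×2 = 9; y_lin[6] = 3×1 = 3 → [16, 16, 23, 27, 16, 9, 3]. Circular (length 4): y[0] = 4×4 + 1×1 + 3×2 + 3×3 = 32; y[1] = 4×3 + 1×4 + 3×1 + 3×2 = 25; y[2] = 4×2 + 1×3 + 3×4 + 3×1 = 26; y[3] = 4×1 + 1×2 + 3×3 + 3×4 = 27 → [32, 25, 26, 27]

Linear: [16, 16, 23, 27, 16, 9, 3], Circular: [32, 25, 26, 27]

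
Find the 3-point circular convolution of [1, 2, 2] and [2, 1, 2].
Use y[k] = Σ_j a[j]·b[(k-j) mod 3]. y[0] = 1×2 + 2×2 + 2×1 = 8; y[1] = 1×1 + 2×2 + 2×2 = 9; y[2] = 1×2 + 2×1 + 2×2 = 8. Result: [8, 9, 8]

[8, 9, 8]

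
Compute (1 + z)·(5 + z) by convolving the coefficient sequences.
Ascending coefficients: a = [1, 1], b = [5, 1]. c[0] = 1×5 = 5; c[1] = 1×1 + 1×5 = 6; c[2] = 1×1 = 1. Result coefficients: [5, 6, 1] → 5 + 6z + z^2

5 + 6z + z^2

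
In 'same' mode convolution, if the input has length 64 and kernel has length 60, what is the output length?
'Same' mode returns an output with the same length as the input: 64

64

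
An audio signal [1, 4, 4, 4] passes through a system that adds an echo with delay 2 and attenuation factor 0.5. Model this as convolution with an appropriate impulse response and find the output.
Direct-path + delayed-attenuated-path model → impulse response h = [1, 0, 0.5] (1 at lag 0, 0.5 at lag 2). Output y[n] = x[n] + 0.5·x[n - 2] (with x[n] = 0 outside 0..3): y[0] = 1 + 0.5×0 = 1; y[1] = 4 + 0.5×0 = 4; y[2] = 4 + 0.5×1 = 4.5; y[3] = 4 + 0.5×4 = 6.0; y[4] = 0 + 0.5×4 = 2.0; y[5] = 0 + 0.5×4 = 2.0. So y = [1, 4, 4.5, 6.0, 2.0, 2.0]

[1, 4, 4.5, 6.0, 2.0, 2.0]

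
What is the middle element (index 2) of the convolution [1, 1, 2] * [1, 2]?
Use y[k] = Σ_i a[i]·b[k-i] at k=2. y[2] = 1×2 + 2×1 = 4

4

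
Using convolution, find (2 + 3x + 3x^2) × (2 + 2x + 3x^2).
Ascending coefficients: a = [2, 3, 3], b = [2, 2, 3]. c[0] = 2×2 = 4; c[1] = 2×2 + 3×2 = 10; c[2] = 2×3 + 3×2 + 3×2 = 18; c[3] = 3×3 + 3×2 = 15; c[4] = 3×3 = 9. Result coefficients: [4, 10, 18, 15, 9] → 4 + 10x + 18x^2 + 15x^3 + 9x^4

4 + 10x + 18x^2 + 15x^3 + 9x^4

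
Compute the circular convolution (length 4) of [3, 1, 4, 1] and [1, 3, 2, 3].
Use y[k] = Σ_j a[j]·b[(k-j) mod 4]. y[0] = 3×1 + 1×3 + 4×2 + 1×3 = 17; y[1] = 3×3 + 1×1 + 4×3 + 1×2 = 24; y[2] = 3×2 + 1×3 + 4×1 + 1×3 = 16; y[3] = 3×3 + 1×2 + 4×3 + 1×1 = 24. Result: [17, 24, 16, 24]

[17, 24, 16, 24]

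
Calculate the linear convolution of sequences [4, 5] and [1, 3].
y[0] = 4×1 = 4; y[1] = 4×3 + 5×1 = 17; y[2] = 5×3 = 15

[4, 17, 15]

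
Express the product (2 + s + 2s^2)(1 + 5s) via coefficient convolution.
Ascending coefficients: a = [2, 1, 2], b = [1, 5]. c[0] = 2×1 = 2; c[1] = 2×5 + 1×1 = 11; c[2] = 1×5 + 2×1 = 7; c[3] = 2×5 = 10. Result coefficients: [2, 11, 7, 10] → 2 + 11s + 7s^2 + 10s^3

2 + 11s + 7s^2 + 10s^3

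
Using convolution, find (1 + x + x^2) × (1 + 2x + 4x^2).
Ascending coefficients: a = [1, 1, 1], b = [1, 2, 4]. c[0] = 1×1 = 1; c[1] = 1×2 + 1×1 = 3; c[2] = 1×4 + 1×2 + 1×1 = 7; c[3] = 1×4 + 1×2 = 6; c[4] = 1×4 = 4. Result coefficients: [1, 3, 7, 6, 4] → 1 + 3x + 7x^2 + 6x^3 + 4x^4

1 + 3x + 7x^2 + 6x^3 + 4x^4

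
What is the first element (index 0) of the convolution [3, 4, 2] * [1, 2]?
Use y[k] = Σ_i a[i]·b[k-i] at k=0. y[0] = 3×1 = 3

3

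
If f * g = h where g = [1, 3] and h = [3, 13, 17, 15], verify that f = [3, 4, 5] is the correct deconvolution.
Forward-compute [3, 4, 5] * [1, 3]: h[0] = 3×1 = 3; h[1] = 3×3 + 4×1 = 13; h[2] = 4×3 + 5×1 = 17; h[3] = 5×3 = 15 → [3, 13, 17, 15]. Matches given h = [3, 13, 17, 15], so verified.

Verified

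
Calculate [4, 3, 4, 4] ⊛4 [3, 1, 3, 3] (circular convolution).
Use y[k] = Σ_j x[j]·h[(k-j) mod 4]. y[0] = 4×3 + 3×3 + 4×3 + 4×1 = 37; y[1] = 4×1 + 3×3 + 4×3 + 4×3 = 37; y[2] = 4×3 + 3×1 + 4×3 + 4×3 = 39; y[3] = 4×3 + 3×3 + 4×1 + 4×3 = 37. Result: [37, 37, 39, 37]

[37, 37, 39, 37]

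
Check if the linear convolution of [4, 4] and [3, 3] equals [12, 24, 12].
Recompute linear convolution of [4, 4] and [3, 3]: y[0] = 4×3 = 12; y[1] = 4×3 + 4×3 = 24; y[2] = 4×3 = 12 → [12, 24, 12]. Given [12, 24, 12] matches, so answer: Yes

Yes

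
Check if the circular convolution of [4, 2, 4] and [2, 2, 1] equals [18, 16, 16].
Recompute circular convolution of [4, 2, 4] and [2, 2, 1]: y[0] = 4×2 + 2×1 + 4×2 = 18; y[1] = 4×2 + 2×2 + 4×1 = 16; y[2] = 4×1 + 2×2 + 4×2 = 16 → [18, 16, 16]. Given [18, 16, 16] matches, so answer: Yes

Yes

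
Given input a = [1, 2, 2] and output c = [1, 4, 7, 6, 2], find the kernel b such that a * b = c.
Output length 5 = len(a) + len(b) - 1 ⇒ len(b) = 3. Solve b forward using b[k] = (c[k] - Σ_{i≥1} a[i]·b[k-i]) / a[0]: b[0] = c[0] / a[0] = 1 / 1 = 1; b[1] = (c[1] - 2×1) / a[0] = (4 - 2×1) / 1 = 2; b[2] = (c[2] - 2×2 - 2×1) / a[0] = (7 - 2×2 - 2×1) / 1 = 1. So b = [1, 2, 1]. Forward-check [1, 2, 2] * [1, 2, 1]: c[0] = 1×1 = 1; c[1] = 1×2 + 2×1 = 4; c[2] = 1×1 + 2×2 + 2×1 = 7; c[3] = 2×1 + 2×2 = 6; c[4] = 2×1 = 2 → [1, 4, 7, 6, 2] ✓

[1, 2, 1]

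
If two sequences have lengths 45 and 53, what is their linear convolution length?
Linear/full convolution length: m + n - 1 = 45 + 53 - 1 = 97

97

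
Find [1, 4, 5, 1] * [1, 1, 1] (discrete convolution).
y[0] = 1×1 = 1; y[1] = 1×1 + 4×1 = 5; y[2] = 1×1 + 4×1 + 5×1 = 10; y[3] = 4×1 + 5×1 + 1×1 = 10; y[4] = 5×1 + 1×1 = 6; y[5] = 1×1 = 1

[1, 5, 10, 10, 6, 1]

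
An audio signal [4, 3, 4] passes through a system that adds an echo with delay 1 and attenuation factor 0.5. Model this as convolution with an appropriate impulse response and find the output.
Direct-path + delayed-attenuated-path model → impulse response h = [1, 0.5] (1 at lag 0, 0.5 at lag 1). Output y[n] = x[n] + 0.5·x[n - 1] (with x[n] = 0 outside 0..2): y[0] = 4 + 0.5×0 = 4; y[1] = 3 + 0.5×4 = 5.0; y[2] = 4 + 0.5×3 = 5.5; y[3] = 0 + 0.5×4 = 2.0. So y = [4, 5.0, 5.5, 2.0]

[4, 5.0, 5.5, 2.0]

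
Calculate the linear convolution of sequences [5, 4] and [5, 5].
y[0] = 5×5 = 25; y[1] = 5×5 + 4×5 = 45; y[2] = 4×5 = 20

[25, 45, 20]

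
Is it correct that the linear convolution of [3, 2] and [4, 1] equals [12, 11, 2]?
Recompute linear convolution of [3, 2] and [4, 1]: y[0] = 3×4 = 12; y[1] = 3×1 + 2×4 = 11; y[2] = 2×1 = 2 → [12, 11, 2]. Given [12, 11, 2] matches, so answer: Yes

Yes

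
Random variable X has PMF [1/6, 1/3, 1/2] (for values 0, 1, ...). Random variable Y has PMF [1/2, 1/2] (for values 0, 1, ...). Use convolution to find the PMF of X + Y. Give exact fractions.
P(X+Y=k) = Σ_i P(X=i)·P(Y=k-i) — a convolution of [1/6, 1/3, 1/2] and [1/2, 1/2]. P(X+Y=0) = (1/6)×(1/2) = 1/12; P(X+Y=1) = (1/6)×(1/2) + (1/3)×(1/2) = 1/12 + 1/6 = 1/4; P(X+Y=2) = (1/3)×(1/2) + (1/2)×(1/2) = 1/6 + 1/4 = 5/12; P(X+Y=3) = (1/2)×(1/2) = 1/4. PMF: [1/12, 1/4, 5/12, 1/4] (sums to 1 ✓)

[1/12, 1/4, 5/12, 1/4]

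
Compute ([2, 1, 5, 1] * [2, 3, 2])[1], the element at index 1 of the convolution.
Use y[k] = Σ_i a[i]·b[k-i] at k=1. y[1] = 2×3 + 1×2 = 8

8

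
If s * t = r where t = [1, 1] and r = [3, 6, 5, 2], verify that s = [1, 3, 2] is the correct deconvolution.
Forward-compute [1, 3, 2] * [1, 1]: r[0] = 1×1 = 1; r[1] = 1×1 + 3×1 = 4; r[2] = 3×1 + 2×1 = 5; r[3] = 2×1 = 2 → [1, 4, 5, 2]. Does not match given r = [3, 6, 5, 2].

Not verified. [1, 3, 2] * [1, 1] = [1, 4, 5, 2], which differs from [3, 6, 5, 2] at index 0.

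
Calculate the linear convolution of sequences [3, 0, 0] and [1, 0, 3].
y[0] = 3×1 = 3; y[1] = 3×0 + 0×1 = 0; y[2] = 3×3 + 0×0 + 0×1 = 9; y[3] = 0×3 + 0×0 = 0; y[4] = 0×3 = 0

[3, 0, 9, 0, 0]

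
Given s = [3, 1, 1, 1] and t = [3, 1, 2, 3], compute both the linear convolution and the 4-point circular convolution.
Linear: y_lin[0] = 3×3 = 9; y_lin[1] = 3×1 + 1×3 = 6; y_lin[2] = 3×2 + 1×1 + 1×3 = 10; y_lin[3] = 3×3 + 1×2 + 1×1 + 1×3 = 15; y_lin[4] = 1×3 + 1×2 + 1×1 = 6; y_lin[5] = 1×3 + 1×2 = 5; y_lin[6] = 1×3 = 3 → [9, 6, 10, 15, 6, 5, 3]. Circular (length 4): y[0] = 3×3 + 1×3 + 1×2 + 1×1 = 15; y[1] = 3×1 + 1×3 + 1×3 + 1×2 = 11; y[2] = 3×2 + 1×1 + 1×3 + 1×3 = 13; y[3] = 3×3 + 1×2 + 1×1 + 1×3 = 15 → [15, 11, 13, 15]

Linear: [9, 6, 10, 15, 6, 5, 3], Circular: [15, 11, 13, 15]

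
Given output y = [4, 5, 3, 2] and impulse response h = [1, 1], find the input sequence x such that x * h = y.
Deconvolve y=[4, 5, 3, 2] by h=[1, 1]. Since h[0]=1, solve forward: x[0] = y[0] / 1 = 4; x[1] = (y[1] - 4×1) / 1 = 1; x[2] = (y[2] - 1×1) / 1 = 2. So x = [4, 1, 2]. Check by forward convolution: y[0] = 4×1 = 4; y[1] = 4×1 + 1×1 = 5; y[2] = 1×1 + 2×1 = 3; y[3] = 2×1 = 2

[4, 1, 2]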